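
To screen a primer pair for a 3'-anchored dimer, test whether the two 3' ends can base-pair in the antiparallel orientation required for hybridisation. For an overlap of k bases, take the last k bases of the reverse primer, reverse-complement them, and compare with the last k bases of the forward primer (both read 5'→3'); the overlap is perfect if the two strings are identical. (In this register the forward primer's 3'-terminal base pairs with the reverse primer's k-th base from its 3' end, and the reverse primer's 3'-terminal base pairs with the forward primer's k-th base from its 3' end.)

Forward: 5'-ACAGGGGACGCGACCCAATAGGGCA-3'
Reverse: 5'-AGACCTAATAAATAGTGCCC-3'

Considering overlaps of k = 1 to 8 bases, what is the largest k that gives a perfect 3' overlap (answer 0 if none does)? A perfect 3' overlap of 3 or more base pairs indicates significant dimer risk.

Last 8 bases (5'→3') — forward …ATAGGGCA, reverse …TAGTGCCC.
Reverse complement of the reverse primer's last 8 bases: GGGCACTA; its first k bases are the reverse complement of the reverse primer's last k bases, so a perfect k-base overlap needs the forward primer's last k bases to equal them.
Comparing (forward last k vs required): k=1: A vs G ✗; k=2: CA vs GG ✗; k=3: GCA vs GGG ✗; k=4: GGCA vs GGGC ✗; k=5: GGGCA vs GGGCA ✓; k=6: AGGGCA vs GGGCAC ✗; k=7: TAGGGCA vs GGGCACT ✗; k=8: ATAGGGCA vs GGGCACTA ✗.
Only k = 5 is perfect, so the longest perfect 3' overlap is 5.

Longest perfect overlap: 5 complementary base pairs; significant dimer risk (threshold 3).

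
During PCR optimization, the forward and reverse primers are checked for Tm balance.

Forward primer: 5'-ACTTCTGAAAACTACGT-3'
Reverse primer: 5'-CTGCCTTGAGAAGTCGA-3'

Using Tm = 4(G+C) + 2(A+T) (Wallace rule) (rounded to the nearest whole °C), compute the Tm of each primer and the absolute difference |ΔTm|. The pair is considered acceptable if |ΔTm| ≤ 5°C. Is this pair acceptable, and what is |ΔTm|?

Forward: A=6 T=5 G=2 C=4 → Tm = 2·11 + 4·6 = 46°C.
Reverse: A=4 T=4 G=5 C=4 → Tm = 2·8 + 4·9 = 52°C.
|ΔTm| = |46 − 52| = 6°C, > 5°C.

|ΔTm| = 6°C; the pair is not acceptable.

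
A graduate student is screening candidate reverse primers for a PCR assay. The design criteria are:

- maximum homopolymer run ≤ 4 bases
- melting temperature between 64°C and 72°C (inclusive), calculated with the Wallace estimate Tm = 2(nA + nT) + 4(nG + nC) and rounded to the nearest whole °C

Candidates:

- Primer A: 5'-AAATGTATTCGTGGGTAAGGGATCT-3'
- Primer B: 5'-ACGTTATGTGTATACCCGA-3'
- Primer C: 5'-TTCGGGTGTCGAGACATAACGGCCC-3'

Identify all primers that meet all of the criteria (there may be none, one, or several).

Primer A (25 nt, A=7 T=8 G=8 C=2): longest run = 3 ✓; Tm = 2·15 + 4·10 = 70°C ✓ — passes.
Primer B (19 nt, A=5 T=6 G=4 C=4): longest run = 3 ✓; Tm = 2·11 + 4·8 = 54°C, outside 64–72°C ✗ — fails.
Primer C (25 nt, A=5 T=5 G=8 C=7): longest run = 3 ✓; Tm = 2·10 + 4·15 = 80°C, outside 64–72°C ✗ — fails.

Primer A only.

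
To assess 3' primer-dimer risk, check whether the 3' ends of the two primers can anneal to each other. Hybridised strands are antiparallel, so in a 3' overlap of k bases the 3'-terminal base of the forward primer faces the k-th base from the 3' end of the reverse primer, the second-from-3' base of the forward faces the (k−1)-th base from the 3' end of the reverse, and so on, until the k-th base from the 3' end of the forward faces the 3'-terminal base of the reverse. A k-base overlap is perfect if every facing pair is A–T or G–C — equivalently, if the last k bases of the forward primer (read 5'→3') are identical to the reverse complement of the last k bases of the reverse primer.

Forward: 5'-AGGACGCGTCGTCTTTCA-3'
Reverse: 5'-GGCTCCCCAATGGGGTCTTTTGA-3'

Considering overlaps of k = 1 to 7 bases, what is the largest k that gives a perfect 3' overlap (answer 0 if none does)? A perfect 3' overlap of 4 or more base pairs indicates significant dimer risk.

Longest perfect overlap: 3 complementary base pairs; below the dimer-risk threshold (threshold 4).

Last 7 bases (5'→3') — forward …TCTTTCA, reverse …CTTTTGA.
Reverse complement of the reverse primer's last 7 bases: TCAAAAG; its first k bases are the reverse complement of the reverse primer's last k bases, so a perfect k-base overlap needs the forward primer's last k bases to equal them.
Comparing (forward last k vs required): k=1: A vs T ✗; k=2: CA vs TC ✗; k=3: TCA vs TCA ✓; k=4: TTCA vs TCAA ✗; k=5: TTTCA vs TCAAA ✗; k=6: CTTTCA vs TCAAAA ✗; k=7: TCTTTCA vs TCAAAAG ✗.
Only k = 3 is perfect, so the longest perfect 3' overlap is 3.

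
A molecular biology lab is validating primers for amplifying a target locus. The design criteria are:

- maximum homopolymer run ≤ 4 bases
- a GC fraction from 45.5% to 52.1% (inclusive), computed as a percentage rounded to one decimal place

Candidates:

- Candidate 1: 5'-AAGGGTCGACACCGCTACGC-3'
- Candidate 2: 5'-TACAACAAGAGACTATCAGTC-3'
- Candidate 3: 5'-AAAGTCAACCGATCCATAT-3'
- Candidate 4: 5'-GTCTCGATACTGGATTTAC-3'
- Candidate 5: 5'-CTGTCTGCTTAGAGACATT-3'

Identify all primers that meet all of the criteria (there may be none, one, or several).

Candidate 1 (20 nt, A=5 T=2 G=6 C=7): longest run = 3 ✓; GC 13/20 = 65.0%, outside 45.5–52.1% ✗ — fails.
Candidate 2 (21 nt, A=9 T=4 G=3 C=5): longest run = 2 ✓; GC 8/21 = 38.1%, outside 45.5–52.1% ✗ — fails.
Candidate 3 (19 nt, A=8 T=4 G=2 C=5): longest run = 3 ✓; GC 7/19 = 36.8%, outside 45.5–52.1% ✗ — fails.
Candidate 4 (19 nt, A=4 T=7 G=4 C=4): longest run = 3 ✓; GC 8/19 = 42.1%, outside 45.5–52.1% ✗ — fails.
Candidate 5 (19 nt, A=4 T=7 G=4 C=4): longest run = 2 ✓; GC 8/19 = 42.1%, outside 45.5–52.1% ✗ — fails.

None of the candidates satisfy all criteria.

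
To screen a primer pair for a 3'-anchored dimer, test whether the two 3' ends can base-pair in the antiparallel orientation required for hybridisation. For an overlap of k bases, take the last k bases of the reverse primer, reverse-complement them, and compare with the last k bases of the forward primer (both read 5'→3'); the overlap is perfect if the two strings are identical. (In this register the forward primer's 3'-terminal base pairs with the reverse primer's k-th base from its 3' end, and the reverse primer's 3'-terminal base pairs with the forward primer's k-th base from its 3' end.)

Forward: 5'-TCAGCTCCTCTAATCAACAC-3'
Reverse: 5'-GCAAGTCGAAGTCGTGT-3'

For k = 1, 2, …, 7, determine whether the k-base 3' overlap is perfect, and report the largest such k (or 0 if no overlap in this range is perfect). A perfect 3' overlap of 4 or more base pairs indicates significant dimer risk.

Longest perfect overlap: 4 complementary base pairs; significant dimer risk (threshold 4).

Last 7 bases (5'→3') — forward …TCAACAC, reverse …GTCGTGT.
Reverse complement of the reverse primer's last 7 bases: ACACGAC; its first k bases are the reverse complement of the reverse primer's last k bases, so a perfect k-base overlap needs the forward primer's last k bases to equal them.
Comparing (forward last k vs required): k=1: C vs A ✗; k=2: AC vs AC ✓; k=3: CAC vs ACA ✗; k=4: ACAC vs ACAC ✓; k=5: AACAC vs ACACG ✗; k=6: CAACAC vs ACACGA ✗; k=7: TCAACAC vs ACACGAC ✗.
Perfect overlaps at k = 2, 4; the largest is 4.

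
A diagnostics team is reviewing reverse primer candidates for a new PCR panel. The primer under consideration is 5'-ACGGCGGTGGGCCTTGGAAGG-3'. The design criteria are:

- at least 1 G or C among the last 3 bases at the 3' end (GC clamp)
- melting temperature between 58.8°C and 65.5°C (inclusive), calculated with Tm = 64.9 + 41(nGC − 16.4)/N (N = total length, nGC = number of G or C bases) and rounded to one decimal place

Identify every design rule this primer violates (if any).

Meets all criteria.

Base counts: A=3, T=3, G=11, C=4 (length 21).
GC clamp: 3' end AGG has 2 G/C ✓
Tm: Tm = 64.9 + 41·(15 − 16.4)/21 = 62.2°C ✓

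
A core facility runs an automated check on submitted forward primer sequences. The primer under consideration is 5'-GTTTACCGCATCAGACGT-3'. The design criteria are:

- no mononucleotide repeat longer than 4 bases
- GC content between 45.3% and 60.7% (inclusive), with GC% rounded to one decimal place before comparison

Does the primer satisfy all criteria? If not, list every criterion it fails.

Meets all criteria.

Base counts: A=4, T=5, G=4, C=5 (length 18).
homopolymer run: longest run = 3 ✓
GC content: GC 9/18 = 50.0% ✓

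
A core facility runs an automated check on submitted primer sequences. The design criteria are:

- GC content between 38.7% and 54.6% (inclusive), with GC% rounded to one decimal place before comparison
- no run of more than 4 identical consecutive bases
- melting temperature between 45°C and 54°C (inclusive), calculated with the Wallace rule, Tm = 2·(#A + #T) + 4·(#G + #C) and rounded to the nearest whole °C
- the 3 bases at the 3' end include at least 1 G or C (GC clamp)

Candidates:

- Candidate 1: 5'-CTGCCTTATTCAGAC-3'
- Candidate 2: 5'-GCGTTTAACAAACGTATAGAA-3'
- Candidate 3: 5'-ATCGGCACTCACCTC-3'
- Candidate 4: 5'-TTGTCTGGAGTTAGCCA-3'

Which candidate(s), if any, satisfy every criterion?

Candidate 4 only.

Candidate 1 (15 nt, A=3 T=5 G=2 C=5): GC 7/15 = 46.7% ✓; longest run = 2 ✓; Tm = 2·8 + 4·7 = 44°C, outside 45–54°C ✗; 3' end GAC has 2 G/C ✓ — fails.
Candidate 2 (21 nt, A=9 T=5 G=4 C=3): GC 7/21 = 33.3%, outside 38.7–54.6% ✗; longest run = 3 ✓; Tm = 2·14 + 4·7 = 56°C, outside 45–54°C ✗; 3' end GAA has 1 G/C ✓ — fails.
Candidate 3 (15 nt, A=3 T=3 G=2 C=7): GC 9/15 = 60.0%, outside 38.7–54.6% ✗; longest run = 2 ✓; Tm = 2·6 + 4·9 = 48°C ✓; 3' end CTC has 2 G/C ✓ — fails.
Candidate 4 (17 nt, A=3 T=6 G=5 C=3): GC 8/17 = 47.1% ✓; longest run = 2 ✓; Tm = 2·9 + 4·8 = 50°C ✓; 3' end CCA has 2 G/C ✓ — passes.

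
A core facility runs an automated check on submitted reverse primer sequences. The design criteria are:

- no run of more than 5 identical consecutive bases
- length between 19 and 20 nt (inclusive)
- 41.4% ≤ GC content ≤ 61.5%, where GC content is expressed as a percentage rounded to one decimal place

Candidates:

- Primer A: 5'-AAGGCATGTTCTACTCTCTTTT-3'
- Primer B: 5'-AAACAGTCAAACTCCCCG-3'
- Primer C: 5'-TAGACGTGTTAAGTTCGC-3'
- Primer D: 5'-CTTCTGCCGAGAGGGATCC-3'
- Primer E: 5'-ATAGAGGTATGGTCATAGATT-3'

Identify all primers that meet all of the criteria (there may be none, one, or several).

Primer A (22 nt, A=4 T=10 G=3 C=5): longest run = 4 ✓; length 22, outside 19–20 ✗; GC 8/22 = 36.4%, outside 41.4–61.5% ✗ — fails.
Primer B (18 nt, A=7 T=2 G=2 C=7): longest run = 4 ✓; length 18, outside 19–20 ✗; GC 9/18 = 50.0% ✓ — fails.
Primer C (18 nt, A=4 T=6 G=5 C=3): longest run = 2 ✓; length 18, outside 19–20 ✗; GC 8/18 = 44.4% ✓ — fails.
Primer D (19 nt, A=3 T=4 G=6 C=6): longest run = 3 ✓; length 19 ✓; GC 12/19 = 63.2%, outside 41.4–61.5% ✗ — fails.
Primer E (21 nt, A=7 T=7 G=6 C=1): longest run = 2 ✓; length 21, outside 19–20 ✗; GC 7/21 = 33.3%, outside 41.4–61.5% ✗ — fails.

None of the candidates satisfy all criteria.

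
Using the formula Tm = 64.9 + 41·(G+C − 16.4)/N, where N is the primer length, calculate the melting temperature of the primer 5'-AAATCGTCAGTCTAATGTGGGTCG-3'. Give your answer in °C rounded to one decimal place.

55.7°C

Base counts: A=6, T=7, G=7, C=4; G+C = 11, N = 24.
Tm = 64.9 + 41·(11 − 16.4)/24 = 64.9 + -221.40/24 = 55.7°C.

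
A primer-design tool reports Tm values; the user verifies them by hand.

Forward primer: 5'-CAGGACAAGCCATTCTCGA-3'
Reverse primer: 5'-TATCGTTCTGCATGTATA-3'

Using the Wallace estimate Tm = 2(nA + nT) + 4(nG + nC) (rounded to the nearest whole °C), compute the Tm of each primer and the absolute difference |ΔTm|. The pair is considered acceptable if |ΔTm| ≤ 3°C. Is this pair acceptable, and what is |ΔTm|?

Forward: A=6 T=3 G=4 C=6 → Tm = 2·9 + 4·10 = 58°C.
Reverse: A=4 T=8 G=3 C=3 → Tm = 2·12 + 4·6 = 48°C.
|ΔTm| = |58 − 48| = 10°C, > 3°C.

|ΔTm| = 10°C; the pair is not acceptable.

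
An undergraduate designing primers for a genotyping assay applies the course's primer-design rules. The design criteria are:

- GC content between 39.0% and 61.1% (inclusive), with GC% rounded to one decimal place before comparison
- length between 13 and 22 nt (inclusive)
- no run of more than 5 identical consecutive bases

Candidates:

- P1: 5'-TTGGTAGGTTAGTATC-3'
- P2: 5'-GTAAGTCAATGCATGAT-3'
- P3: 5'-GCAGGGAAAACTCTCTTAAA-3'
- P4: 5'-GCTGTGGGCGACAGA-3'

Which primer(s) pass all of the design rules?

P3 only.

P1 (16 nt, A=3 T=7 G=5 C=1): GC 6/16 = 37.5%, outside 39.0–61.1% ✗; length 16 ✓; longest run = 2 ✓ — fails.
P2 (17 nt, A=6 T=5 G=4 C=2): GC 6/17 = 35.3%, outside 39.0–61.1% ✗; length 17 ✓; longest run = 2 ✓ — fails.
P3 (20 nt, A=8 T=4 G=4 C=4): GC 8/20 = 40.0% ✓; length 20 ✓; longest run = 4 ✓ — passes.
P4 (15 nt, A=3 T=2 G=7 C=3): GC 10/15 = 66.7%, outside 39.0–61.1% ✗; length 15 ✓; longest run = 3 ✓ — fails.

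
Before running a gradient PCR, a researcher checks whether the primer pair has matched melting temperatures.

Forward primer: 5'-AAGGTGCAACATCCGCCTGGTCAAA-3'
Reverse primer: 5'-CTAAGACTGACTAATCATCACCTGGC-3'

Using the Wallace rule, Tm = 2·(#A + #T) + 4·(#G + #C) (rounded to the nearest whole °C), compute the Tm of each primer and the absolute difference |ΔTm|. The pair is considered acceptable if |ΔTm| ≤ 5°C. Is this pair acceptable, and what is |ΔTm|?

Forward: A=8 T=4 G=6 C=7 → Tm = 2·12 + 4·13 = 76°C.
Reverse: A=8 T=6 G=4 C=8 → Tm = 2·14 + 4·12 = 76°C.
|ΔTm| = |76 − 76| = 0°C, ≤ 5°C.

|ΔTm| = 0°C; the pair is acceptable.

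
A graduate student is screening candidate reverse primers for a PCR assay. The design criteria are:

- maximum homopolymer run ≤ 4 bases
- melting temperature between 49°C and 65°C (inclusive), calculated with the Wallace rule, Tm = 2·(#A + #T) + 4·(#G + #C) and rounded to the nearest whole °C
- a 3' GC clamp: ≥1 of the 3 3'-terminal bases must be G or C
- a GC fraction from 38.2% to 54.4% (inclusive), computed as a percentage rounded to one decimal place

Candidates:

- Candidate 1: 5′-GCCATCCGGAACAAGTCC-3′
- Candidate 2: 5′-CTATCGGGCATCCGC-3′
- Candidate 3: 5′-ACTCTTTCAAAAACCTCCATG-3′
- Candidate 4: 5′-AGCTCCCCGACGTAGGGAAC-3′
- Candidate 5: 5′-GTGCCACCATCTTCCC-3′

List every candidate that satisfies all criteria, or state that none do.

None of the candidates satisfy all criteria.

Candidate 1 (18 nt, A=5 T=2 G=4 C=7): longest run = 2 ✓; Tm = 2·7 + 4·11 = 58°C ✓; 3' end TCC has 2 G/C ✓; GC 11/18 = 61.1%, outside 38.2–54.4% ✗ — fails.
Candidate 2 (15 nt, A=2 T=3 G=4 C=6): longest run = 3 ✓; Tm = 2·5 + 4·10 = 50°C ✓; 3' end CGC has 3 G/C ✓; GC 10/15 = 66.7%, outside 38.2–54.4% ✗ — fails.
Candidate 3 (21 nt, A=7 T=6 G=1 C=7): longest run = 5, exceeds 4 ✗; Tm = 2·13 + 4·8 = 58°C ✓; 3' end ATG has 1 G/C ✓; GC 8/21 = 38.1%, outside 38.2–54.4% ✗ — fails.
Candidate 4 (20 nt, A=5 T=2 G=6 C=7): longest run = 4 ✓; Tm = 2·7 + 4·13 = 66°C, outside 49–65°C ✗; 3' end AAC has 1 G/C ✓; GC 13/20 = 65.0%, outside 38.2–54.4% ✗ — fails.
Candidate 5 (16 nt, A=2 T=4 G=2 C=8): longest run = 3 ✓; Tm = 2·6 + 4·10 = 52°C ✓; 3' end CCC has 3 G/C ✓; GC 10/16 = 62.5%, outside 38.2–54.4% ✗ — fails.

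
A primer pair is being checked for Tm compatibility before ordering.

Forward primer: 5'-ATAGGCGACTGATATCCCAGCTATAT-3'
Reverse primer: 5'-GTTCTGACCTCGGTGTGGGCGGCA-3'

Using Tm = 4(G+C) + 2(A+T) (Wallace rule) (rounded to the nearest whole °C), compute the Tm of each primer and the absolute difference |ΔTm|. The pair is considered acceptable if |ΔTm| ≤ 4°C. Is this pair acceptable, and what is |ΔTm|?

Forward: A=8 T=7 G=5 C=6 → Tm = 2·15 + 4·11 = 74°C.
Reverse: A=2 T=6 G=10 C=6 → Tm = 2·8 + 4·16 = 80°C.
|ΔTm| = |74 − 80| = 6°C, > 4°C.

|ΔTm| = 6°C; the pair is not acceptable.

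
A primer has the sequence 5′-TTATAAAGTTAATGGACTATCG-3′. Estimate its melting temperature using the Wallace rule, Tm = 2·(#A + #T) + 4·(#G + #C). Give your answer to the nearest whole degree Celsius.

56°C

Base counts: A=8, T=8, G=4, C=2 (length 22).
Tm = 2·(8+8) + 4·(4+2) = 2·16 + 4·6 = 32 + 24 = 56°C.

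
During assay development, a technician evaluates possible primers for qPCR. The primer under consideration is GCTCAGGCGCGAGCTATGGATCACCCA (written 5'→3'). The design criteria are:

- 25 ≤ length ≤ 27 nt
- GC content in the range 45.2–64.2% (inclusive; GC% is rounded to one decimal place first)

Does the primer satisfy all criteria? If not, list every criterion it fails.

Meets all criteria.

Base counts: A=6, T=4, G=8, C=9 (length 27).
length: length 27 ✓
GC content: GC 17/27 = 63.0% ✓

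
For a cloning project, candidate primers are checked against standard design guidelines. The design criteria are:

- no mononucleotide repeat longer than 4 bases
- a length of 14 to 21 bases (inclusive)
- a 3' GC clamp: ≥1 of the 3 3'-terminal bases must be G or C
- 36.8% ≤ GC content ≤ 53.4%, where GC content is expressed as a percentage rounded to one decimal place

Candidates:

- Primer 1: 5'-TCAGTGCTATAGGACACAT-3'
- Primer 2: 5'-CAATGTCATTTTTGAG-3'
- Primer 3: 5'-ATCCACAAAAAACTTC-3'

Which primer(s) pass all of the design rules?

Primer 1 only.

Primer 1 (19 nt, A=6 T=5 G=4 C=4): longest run = 2 ✓; length 19 ✓; 3' end CAT has 1 G/C ✓; GC 8/19 = 42.1% ✓ — passes.
Primer 2 (16 nt, A=4 T=7 G=3 C=2): longest run = 5, exceeds 4 ✗; length 16 ✓; 3' end GAG has 2 G/C ✓; GC 5/16 = 31.3%, outside 36.8–53.4% ✗ — fails.
Primer 3 (16 nt, A=8 T=3 G=0 C=5): longest run = 6, exceeds 4 ✗; length 16 ✓; 3' end TTC has 1 G/C ✓; GC 5/16 = 31.3%, outside 36.8–53.4% ✗ — fails.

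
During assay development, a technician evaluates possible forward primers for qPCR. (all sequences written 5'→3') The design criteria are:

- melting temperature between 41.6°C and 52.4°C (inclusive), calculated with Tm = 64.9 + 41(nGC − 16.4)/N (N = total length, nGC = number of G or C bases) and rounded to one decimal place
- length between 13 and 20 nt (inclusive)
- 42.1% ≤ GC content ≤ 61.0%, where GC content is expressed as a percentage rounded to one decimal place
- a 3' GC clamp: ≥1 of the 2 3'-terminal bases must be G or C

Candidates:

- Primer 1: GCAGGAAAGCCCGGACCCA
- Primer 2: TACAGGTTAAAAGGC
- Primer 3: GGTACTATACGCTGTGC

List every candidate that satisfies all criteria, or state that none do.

Primer 3 only.

Primer 1 (19 nt, A=6 T=0 G=6 C=7): Tm = 64.9 + 41·(13 − 16.4)/19 = 57.6°C, outside 41.6–52.4°C ✗; length 19 ✓; GC 13/19 = 68.4%, outside 42.1–61.0% ✗; 3' end CA has 1 G/C ✓ — fails.
Primer 2 (15 nt, A=6 T=3 G=4 C=2): Tm = 64.9 + 41·(6 − 16.4)/15 = 36.5°C, outside 41.6–52.4°C ✗; length 15 ✓; GC 6/15 = 40.0%, outside 42.1–61.0% ✗; 3' end GC has 2 G/C ✓ — fails.
Primer 3 (17 nt, A=3 T=5 G=5 C=4): Tm = 64.9 + 41·(9 − 16.4)/17 = 47.1°C ✓; length 17 ✓; GC 9/17 = 52.9% ✓; 3' end GC has 2 G/C ✓ — passes.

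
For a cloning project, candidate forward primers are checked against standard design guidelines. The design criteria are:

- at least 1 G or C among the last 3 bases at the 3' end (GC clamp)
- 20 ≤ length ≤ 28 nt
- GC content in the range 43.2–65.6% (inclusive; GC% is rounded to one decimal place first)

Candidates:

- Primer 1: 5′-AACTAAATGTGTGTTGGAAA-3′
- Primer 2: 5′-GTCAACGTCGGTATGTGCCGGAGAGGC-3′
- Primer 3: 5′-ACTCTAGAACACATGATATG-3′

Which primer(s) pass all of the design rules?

Primer 2 only.

Primer 1 (20 nt, A=8 T=6 G=5 C=1): 3' end AAA has 0 G/C, need ≥1 ✗; length 20 ✓; GC 6/20 = 30.0%, outside 43.2–65.6% ✗ — fails.
Primer 2 (27 nt, A=5 T=5 G=11 C=6): 3' end GGC has 3 G/C ✓; length 27 ✓; GC 17/27 = 63.0% ✓ — passes.
Primer 3 (20 nt, A=8 T=5 G=3 C=4): 3' end ATG has 1 G/C ✓; length 20 ✓; GC 7/20 = 35.0%, outside 43.2–65.6% ✗ — fails.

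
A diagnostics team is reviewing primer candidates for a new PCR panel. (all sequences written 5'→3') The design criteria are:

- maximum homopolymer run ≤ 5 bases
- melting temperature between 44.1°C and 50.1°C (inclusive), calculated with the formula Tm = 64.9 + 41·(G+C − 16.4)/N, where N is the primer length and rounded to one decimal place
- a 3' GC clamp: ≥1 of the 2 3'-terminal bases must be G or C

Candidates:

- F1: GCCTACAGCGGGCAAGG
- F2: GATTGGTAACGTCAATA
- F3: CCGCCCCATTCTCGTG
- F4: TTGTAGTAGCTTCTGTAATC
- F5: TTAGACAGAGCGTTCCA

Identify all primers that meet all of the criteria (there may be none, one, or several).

F1 (17 nt, A=4 T=1 G=7 C=5): longest run = 3 ✓; Tm = 64.9 + 41·(12 − 16.4)/17 = 54.3°C, outside 44.1–50.1°C ✗; 3' end GG has 2 G/C ✓ — fails.
F2 (17 nt, A=6 T=5 G=4 C=2): longest run = 2 ✓; Tm = 64.9 + 41·(6 − 16.4)/17 = 39.8°C, outside 44.1–50.1°C ✗; 3' end TA has 0 G/C, need ≥1 ✗ — fails.
F3 (16 nt, A=1 T=4 G=3 C=8): longest run = 4 ✓; Tm = 64.9 + 41·(11 − 16.4)/16 = 51.1°C, outside 44.1–50.1°C ✗; 3' end TG has 1 G/C ✓ — fails.
F4 (20 nt, A=4 T=9 G=4 C=3): longest run = 2 ✓; Tm = 64.9 + 41·(7 − 16.4)/20 = 45.6°C ✓; 3' end TC has 1 G/C ✓ — passes.
F5 (17 nt, A=5 T=4 G=4 C=4): longest run = 2 ✓; Tm = 64.9 + 41·(8 − 16.4)/17 = 44.6°C ✓; 3' end CA has 1 G/C ✓ — passes.

F4 and F5.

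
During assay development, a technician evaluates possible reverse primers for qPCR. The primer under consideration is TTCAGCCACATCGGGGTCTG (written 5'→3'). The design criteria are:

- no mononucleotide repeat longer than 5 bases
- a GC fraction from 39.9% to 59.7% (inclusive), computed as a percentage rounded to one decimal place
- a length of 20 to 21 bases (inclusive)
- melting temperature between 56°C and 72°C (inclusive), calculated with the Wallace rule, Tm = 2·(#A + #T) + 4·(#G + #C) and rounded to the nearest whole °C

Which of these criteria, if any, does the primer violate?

Base counts: A=3, T=5, G=6, C=6 (length 20).
homopolymer run: longest run = 4 ✓
GC content: GC 12/20 = 60.0%, outside 39.9–59.7% ✗
length: length 20 ✓
Tm: Tm = 2·8 + 4·12 = 64°C ✓

Fails: GC content.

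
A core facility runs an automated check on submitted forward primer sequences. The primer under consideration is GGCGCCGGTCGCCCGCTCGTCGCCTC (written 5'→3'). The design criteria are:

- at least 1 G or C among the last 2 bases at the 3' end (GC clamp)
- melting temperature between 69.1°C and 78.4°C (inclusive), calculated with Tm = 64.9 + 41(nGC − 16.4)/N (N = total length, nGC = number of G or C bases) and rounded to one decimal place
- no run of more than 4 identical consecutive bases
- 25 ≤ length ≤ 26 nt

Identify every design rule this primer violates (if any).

Meets all criteria.

Base counts: A=0, T=4, G=9, C=13 (length 26).
GC clamp: 3' end TC has 1 G/C ✓
Tm: Tm = 64.9 + 41·(22 − 16.4)/26 = 73.7°C ✓
homopolymer run: longest run = 3 ✓
length: length 26 ✓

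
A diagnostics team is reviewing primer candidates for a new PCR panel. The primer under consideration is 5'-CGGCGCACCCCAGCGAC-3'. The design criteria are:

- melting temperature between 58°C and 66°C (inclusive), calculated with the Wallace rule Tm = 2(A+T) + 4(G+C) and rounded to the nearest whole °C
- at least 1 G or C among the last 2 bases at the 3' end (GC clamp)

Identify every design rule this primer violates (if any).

Meets all criteria.

Base counts: A=3, T=0, G=5, C=9 (length 17).
Tm: Tm = 2·3 + 4·14 = 62°C ✓
GC clamp: 3' end AC has 1 G/C ✓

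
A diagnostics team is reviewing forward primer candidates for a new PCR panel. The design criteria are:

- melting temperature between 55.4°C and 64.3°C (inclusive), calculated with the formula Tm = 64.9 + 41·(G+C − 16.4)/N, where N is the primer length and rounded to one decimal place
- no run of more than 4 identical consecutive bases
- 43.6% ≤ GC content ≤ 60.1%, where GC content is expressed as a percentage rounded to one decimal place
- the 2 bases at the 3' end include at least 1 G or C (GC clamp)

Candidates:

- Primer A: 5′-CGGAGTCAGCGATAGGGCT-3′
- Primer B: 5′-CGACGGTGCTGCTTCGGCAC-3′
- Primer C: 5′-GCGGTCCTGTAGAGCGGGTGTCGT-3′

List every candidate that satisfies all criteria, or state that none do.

Primer A (19 nt, A=4 T=3 G=8 C=4): Tm = 64.9 + 41·(12 − 16.4)/19 = 55.4°C ✓; longest run = 3 ✓; GC 12/19 = 63.2%, outside 43.6–60.1% ✗; 3' end CT has 1 G/C ✓ — fails.
Primer B (20 nt, A=2 T=4 G=7 C=7): Tm = 64.9 + 41·(14 − 16.4)/20 = 60.0°C ✓; longest run = 2 ✓; GC 14/20 = 70.0%, outside 43.6–60.1% ✗; 3' end AC has 1 G/C ✓ — fails.
Primer C (24 nt, A=2 T=6 G=11 C=5): Tm = 64.9 + 41·(16 − 16.4)/24 = 64.2°C ✓; longest run = 3 ✓; GC 16/24 = 66.7%, outside 43.6–60.1% ✗; 3' end GT has 1 G/C ✓ — fails.

None of the candidates satisfy all criteria.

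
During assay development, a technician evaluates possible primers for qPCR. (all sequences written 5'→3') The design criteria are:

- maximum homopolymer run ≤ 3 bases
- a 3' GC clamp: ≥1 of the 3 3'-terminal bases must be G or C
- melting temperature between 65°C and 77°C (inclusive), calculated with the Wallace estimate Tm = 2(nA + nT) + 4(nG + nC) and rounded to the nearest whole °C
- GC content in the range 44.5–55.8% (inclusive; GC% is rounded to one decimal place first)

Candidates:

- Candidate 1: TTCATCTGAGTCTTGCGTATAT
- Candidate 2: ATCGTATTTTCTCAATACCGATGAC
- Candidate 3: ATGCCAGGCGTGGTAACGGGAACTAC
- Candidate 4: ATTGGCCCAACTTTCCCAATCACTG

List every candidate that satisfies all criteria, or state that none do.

Candidate 4 only.

Candidate 1 (22 nt, A=4 T=10 G=4 C=4): longest run = 2 ✓; 3' end TAT has 0 G/C, need ≥1 ✗; Tm = 2·14 + 4·8 = 60°C, outside 65–77°C ✗; GC 8/22 = 36.4%, outside 44.5–55.8% ✗ — fails.
Candidate 2 (25 nt, A=7 T=9 G=3 C=6): longest run = 4, exceeds 3 ✗; 3' end GAC has 2 G/C ✓; Tm = 2·16 + 4·9 = 68°C ✓; GC 9/25 = 36.0%, outside 44.5–55.8% ✗ — fails.
Candidate 3 (26 nt, A=7 T=4 G=9 C=6): longest run = 3 ✓; 3' end TAC has 1 G/C ✓; Tm = 2·11 + 4·15 = 82°C, outside 65–77°C ✗; GC 15/26 = 57.7%, outside 44.5–55.8% ✗ — fails.
Candidate 4 (25 nt, A=6 T=7 G=3 C=9): longest run = 3 ✓; 3' end CTG has 2 G/C ✓; Tm = 2·13 + 4·12 = 74°C ✓; GC 12/25 = 48.0% ✓ — passes.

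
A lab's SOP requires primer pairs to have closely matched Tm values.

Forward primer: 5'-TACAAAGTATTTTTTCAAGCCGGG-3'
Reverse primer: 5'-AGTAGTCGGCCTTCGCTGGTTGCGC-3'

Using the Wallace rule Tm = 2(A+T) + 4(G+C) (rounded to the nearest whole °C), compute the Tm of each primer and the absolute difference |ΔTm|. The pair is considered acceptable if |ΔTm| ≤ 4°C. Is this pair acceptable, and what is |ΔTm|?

|ΔTm| = 16°C; the pair is not acceptable.

Forward: A=7 T=8 G=5 C=4 → Tm = 2·15 + 4·9 = 66°C.
Reverse: A=2 T=7 G=9 C=7 → Tm = 2·9 + 4·16 = 82°C.
|ΔTm| = |66 − 82| = 16°C, > 4°C.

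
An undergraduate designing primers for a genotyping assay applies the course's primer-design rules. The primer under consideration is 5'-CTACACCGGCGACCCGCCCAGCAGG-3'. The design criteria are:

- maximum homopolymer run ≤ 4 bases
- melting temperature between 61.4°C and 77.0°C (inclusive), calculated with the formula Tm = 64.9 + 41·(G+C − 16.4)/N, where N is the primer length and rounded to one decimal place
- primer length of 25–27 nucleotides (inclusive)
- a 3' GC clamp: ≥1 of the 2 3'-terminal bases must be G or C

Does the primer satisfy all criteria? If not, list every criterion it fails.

Base counts: A=5, T=1, G=7, C=12 (length 25).
homopolymer run: longest run = 3 ✓
Tm: Tm = 64.9 + 41·(19 − 16.4)/25 = 69.2°C ✓
length: length 25 ✓
GC clamp: 3' end GG has 2 G/C ✓

Meets all criteria.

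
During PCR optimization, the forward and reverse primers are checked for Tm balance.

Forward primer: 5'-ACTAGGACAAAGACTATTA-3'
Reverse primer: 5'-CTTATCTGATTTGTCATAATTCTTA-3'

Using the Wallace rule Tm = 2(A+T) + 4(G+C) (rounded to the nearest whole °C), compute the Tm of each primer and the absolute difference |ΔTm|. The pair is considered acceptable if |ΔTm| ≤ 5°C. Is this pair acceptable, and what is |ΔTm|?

Forward: A=9 T=4 G=3 C=3 → Tm = 2·13 + 4·6 = 50°C.
Reverse: A=6 T=13 G=2 C=4 → Tm = 2·19 + 4·6 = 62°C.
|ΔTm| = |50 − 62| = 12°C, > 5°C.

|ΔTm| = 12°C; the pair is not acceptable.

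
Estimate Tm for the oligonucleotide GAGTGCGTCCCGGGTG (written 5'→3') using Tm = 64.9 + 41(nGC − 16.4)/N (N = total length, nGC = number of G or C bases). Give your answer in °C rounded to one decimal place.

53.6°C

Base counts: A=1, T=3, G=8, C=4; G+C = 12, N = 16.
Tm = 64.9 + 41·(12 − 16.4)/16 = 64.9 + -180.40/16 = 53.6°C.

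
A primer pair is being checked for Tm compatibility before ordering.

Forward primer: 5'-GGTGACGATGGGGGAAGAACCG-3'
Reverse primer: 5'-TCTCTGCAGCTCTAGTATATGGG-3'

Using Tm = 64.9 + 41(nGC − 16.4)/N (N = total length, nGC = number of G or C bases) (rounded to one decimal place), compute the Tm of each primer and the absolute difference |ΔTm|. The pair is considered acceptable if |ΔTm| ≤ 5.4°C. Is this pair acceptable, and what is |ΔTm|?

|ΔTm| = 5.1°C; the pair is acceptable.

Forward: G+C = 14, N = 22 → Tm = 64.9 + 41·(14 − 16.4)/22 = 60.4°C.
Reverse: G+C = 11, N = 23 → Tm = 64.9 + 41·(11 − 16.4)/23 = 55.3°C.
|ΔTm| = |60.4 − 55.3| = 5.1°C, ≤ 5.4°C.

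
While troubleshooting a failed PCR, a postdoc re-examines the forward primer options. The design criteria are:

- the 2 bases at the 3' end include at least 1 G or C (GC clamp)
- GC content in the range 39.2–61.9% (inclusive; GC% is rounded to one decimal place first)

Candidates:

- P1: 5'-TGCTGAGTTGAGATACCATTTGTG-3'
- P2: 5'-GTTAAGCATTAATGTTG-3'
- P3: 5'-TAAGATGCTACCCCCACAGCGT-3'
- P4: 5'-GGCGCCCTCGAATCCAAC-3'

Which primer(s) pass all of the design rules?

P1 and P3.

P1 (24 nt, A=5 T=9 G=7 C=3): 3' end TG has 1 G/C ✓; GC 10/24 = 41.7% ✓ — passes.
P2 (17 nt, A=5 T=7 G=4 C=1): 3' end TG has 1 G/C ✓; GC 5/17 = 29.4%, outside 39.2–61.9% ✗ — fails.
P3 (22 nt, A=6 T=4 G=4 C=8): 3' end GT has 1 G/C ✓; GC 12/22 = 54.5% ✓ — passes.
P4 (18 nt, A=4 T=2 G=4 C=8): 3' end AC has 1 G/C ✓; GC 12/18 = 66.7%, outside 39.2–61.9% ✗ — fails.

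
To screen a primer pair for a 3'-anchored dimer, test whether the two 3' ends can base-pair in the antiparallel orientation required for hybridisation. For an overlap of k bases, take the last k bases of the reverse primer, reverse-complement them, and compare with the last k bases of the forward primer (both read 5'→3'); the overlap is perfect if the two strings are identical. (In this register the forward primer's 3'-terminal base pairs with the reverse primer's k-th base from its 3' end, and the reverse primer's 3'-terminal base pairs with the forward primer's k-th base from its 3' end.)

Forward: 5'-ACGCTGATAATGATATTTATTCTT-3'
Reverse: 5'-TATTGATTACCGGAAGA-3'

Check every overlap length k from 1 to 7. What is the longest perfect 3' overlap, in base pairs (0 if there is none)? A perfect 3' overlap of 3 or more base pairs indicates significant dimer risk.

Last 7 bases (5'→3') — forward …TATTCTT, reverse …CGGAAGA.
Reverse complement of the reverse primer's last 7 bases: TCTTCCG; its first k bases are the reverse complement of the reverse primer's last k bases, so a perfect k-base overlap needs the forward primer's last k bases to equal them.
Comparing (forward last k vs required): k=1: T vs T ✓; k=2: TT vs TC ✗; k=3: CTT vs TCT ✗; k=4: TCTT vs TCTT ✓; k=5: TTCTT vs TCTTC ✗; k=6: ATTCTT vs TCTTCC ✗; k=7: TATTCTT vs TCTTCCG ✗.
Perfect overlaps at k = 1, 4; the largest is 4.

Longest perfect overlap: 4 complementary base pairs; significant dimer risk (threshold 3).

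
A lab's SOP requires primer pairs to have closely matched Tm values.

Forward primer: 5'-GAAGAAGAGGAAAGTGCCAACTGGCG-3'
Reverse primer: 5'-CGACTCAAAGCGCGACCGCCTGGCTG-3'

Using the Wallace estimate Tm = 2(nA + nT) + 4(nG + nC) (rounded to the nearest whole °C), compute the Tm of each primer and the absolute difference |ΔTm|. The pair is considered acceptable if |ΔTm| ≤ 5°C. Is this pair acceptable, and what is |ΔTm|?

Forward: A=10 T=2 G=10 C=4 → Tm = 2·12 + 4·14 = 80°C.
Reverse: A=5 T=3 G=8 C=10 → Tm = 2·8 + 4·18 = 88°C.
|ΔTm| = |80 − 88| = 8°C, > 5°C.

|ΔTm| = 8°C; the pair is not acceptable.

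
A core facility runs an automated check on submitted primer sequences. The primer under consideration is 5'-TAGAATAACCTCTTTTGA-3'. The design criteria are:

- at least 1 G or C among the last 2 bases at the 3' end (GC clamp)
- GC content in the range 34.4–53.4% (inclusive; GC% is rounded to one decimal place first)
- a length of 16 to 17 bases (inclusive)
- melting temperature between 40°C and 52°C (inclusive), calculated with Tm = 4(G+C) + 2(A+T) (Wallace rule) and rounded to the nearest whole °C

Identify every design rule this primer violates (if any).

Base counts: A=6, T=7, G=2, C=3 (length 18).
GC clamp: 3' end GA has 1 G/C ✓
GC content: GC 5/18 = 27.8%, outside 34.4–53.4% ✗
length: length 18, outside 16–17 ✗
Tm: Tm = 2·13 + 4·5 = 46°C ✓

Fails: GC content, length.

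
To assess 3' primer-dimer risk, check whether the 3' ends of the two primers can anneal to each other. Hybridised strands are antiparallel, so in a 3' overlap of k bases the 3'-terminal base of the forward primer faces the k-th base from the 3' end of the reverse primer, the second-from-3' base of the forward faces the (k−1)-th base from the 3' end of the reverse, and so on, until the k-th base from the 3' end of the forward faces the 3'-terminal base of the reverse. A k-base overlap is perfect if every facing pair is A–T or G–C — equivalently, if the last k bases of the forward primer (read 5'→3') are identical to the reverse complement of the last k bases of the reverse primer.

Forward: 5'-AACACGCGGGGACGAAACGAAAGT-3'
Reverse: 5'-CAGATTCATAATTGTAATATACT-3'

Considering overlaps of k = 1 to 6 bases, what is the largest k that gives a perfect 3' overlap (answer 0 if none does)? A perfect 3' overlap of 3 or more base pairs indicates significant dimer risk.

Longest perfect overlap: 3 complementary base pairs; significant dimer risk (threshold 3).

Last 6 bases (5'→3') — forward …GAAAGT, reverse …TATACT.
Reverse complement of the reverse primer's last 6 bases: AGTATA; its first k bases are the reverse complement of the reverse primer's last k bases, so a perfect k-base overlap needs the forward primer's last k bases to equal them.
Comparing (forward last k vs required): k=1: T vs A ✗; k=2: GT vs AG ✗; k=3: AGT vs AGT ✓; k=4: AAGT vs AGTA ✗; k=5: AAAGT vs AGTAT ✗; k=6: GAAAGT vs AGTATA ✗.
Only k = 3 is perfect, so the longest perfect 3' overlap is 3.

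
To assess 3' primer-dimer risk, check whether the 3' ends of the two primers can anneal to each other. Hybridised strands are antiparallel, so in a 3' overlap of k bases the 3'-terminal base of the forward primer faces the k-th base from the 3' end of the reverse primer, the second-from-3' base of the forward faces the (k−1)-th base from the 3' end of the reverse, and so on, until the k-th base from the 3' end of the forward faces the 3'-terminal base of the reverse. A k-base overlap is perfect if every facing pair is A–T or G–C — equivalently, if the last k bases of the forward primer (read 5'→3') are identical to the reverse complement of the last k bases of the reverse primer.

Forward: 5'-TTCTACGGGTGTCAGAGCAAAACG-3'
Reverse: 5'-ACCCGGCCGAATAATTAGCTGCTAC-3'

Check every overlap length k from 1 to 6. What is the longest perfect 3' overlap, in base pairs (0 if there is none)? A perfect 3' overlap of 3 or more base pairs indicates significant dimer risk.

Last 6 bases (5'→3') — forward …AAAACG, reverse …TGCTAC.
Reverse complement of the reverse primer's last 6 bases: GTAGCA; its first k bases are the reverse complement of the reverse primer's last k bases, so a perfect k-base overlap needs the forward primer's last k bases to equal them.
Comparing (forward last k vs required): k=1: G vs G ✓; k=2: CG vs GT ✗; k=3: ACG vs GTA ✗; k=4: AACG vs GTAG ✗; k=5: AAACG vs GTAGC ✗; k=6: AAAACG vs GTAGCA ✗.
Only k = 1 is perfect, so the longest perfect 3' overlap is 1.

Longest perfect overlap: 1 complementary base pair; below the dimer-risk threshold (threshold 3).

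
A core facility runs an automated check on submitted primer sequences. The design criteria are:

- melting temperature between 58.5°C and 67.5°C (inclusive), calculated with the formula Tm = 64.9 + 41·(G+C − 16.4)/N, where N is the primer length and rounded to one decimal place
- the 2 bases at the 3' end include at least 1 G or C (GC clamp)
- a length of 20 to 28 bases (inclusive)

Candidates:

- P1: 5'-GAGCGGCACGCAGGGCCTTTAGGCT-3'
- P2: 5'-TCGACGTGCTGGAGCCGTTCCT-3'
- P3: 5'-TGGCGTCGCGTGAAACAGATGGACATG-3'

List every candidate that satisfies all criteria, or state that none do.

P1, P2 and P3.

P1 (25 nt, A=4 T=4 G=10 C=7): Tm = 64.9 + 41·(17 − 16.4)/25 = 65.9°C ✓; 3' end CT has 1 G/C ✓; length 25 ✓ — passes.
P2 (22 nt, A=2 T=6 G=7 C=7): Tm = 64.9 + 41·(14 − 16.4)/22 = 60.4°C ✓; 3' end CT has 1 G/C ✓; length 22 ✓ — passes.
P3 (27 nt, A=7 T=5 G=10 C=5): Tm = 64.9 + 41·(15 − 16.4)/27 = 62.8°C ✓; 3' end TG has 1 G/C ✓; length 27 ✓ — passes.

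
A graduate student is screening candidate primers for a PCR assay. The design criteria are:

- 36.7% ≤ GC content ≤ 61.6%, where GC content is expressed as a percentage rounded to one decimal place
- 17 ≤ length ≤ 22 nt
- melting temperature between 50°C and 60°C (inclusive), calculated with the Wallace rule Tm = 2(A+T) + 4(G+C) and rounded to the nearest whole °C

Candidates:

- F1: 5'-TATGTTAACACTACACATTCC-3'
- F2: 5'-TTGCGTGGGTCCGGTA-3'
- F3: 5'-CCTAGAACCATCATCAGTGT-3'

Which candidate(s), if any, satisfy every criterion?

F3 only.

F1 (21 nt, A=7 T=7 G=1 C=6): GC 7/21 = 33.3%, outside 36.7–61.6% ✗; length 21 ✓; Tm = 2·14 + 4·7 = 56°C ✓ — fails.
F2 (16 nt, A=1 T=5 G=7 C=3): GC 10/16 = 62.5%, outside 36.7–61.6% ✗; length 16, outside 17–22 ✗; Tm = 2·6 + 4·10 = 52°C ✓ — fails.
F3 (20 nt, A=6 T=5 G=3 C=6): GC 9/20 = 45.0% ✓; length 20 ✓; Tm = 2·11 + 4·9 = 58°C ✓ — passes.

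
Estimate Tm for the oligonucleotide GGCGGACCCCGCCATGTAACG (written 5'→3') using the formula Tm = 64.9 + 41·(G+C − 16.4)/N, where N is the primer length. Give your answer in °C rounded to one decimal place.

Base counts: A=4, T=2, G=7, C=8; G+C = 15, N = 21.
Tm = 64.9 + 41·(15 − 16.4)/21 = 64.9 + -57.40/21 = 62.2°C.

62.2°C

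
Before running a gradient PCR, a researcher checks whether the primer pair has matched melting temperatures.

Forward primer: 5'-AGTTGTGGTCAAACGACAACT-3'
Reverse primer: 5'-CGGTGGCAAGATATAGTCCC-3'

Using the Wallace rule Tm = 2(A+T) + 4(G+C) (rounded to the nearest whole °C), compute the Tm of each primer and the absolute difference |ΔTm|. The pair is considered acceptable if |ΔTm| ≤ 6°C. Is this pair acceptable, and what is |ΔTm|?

|ΔTm| = 2°C; the pair is acceptable.

Forward: A=7 T=5 G=5 C=4 → Tm = 2·12 + 4·9 = 60°C.
Reverse: A=5 T=4 G=6 C=5 → Tm = 2·9 + 4·11 = 62°C.
|ΔTm| = |60 − 62| = 2°C, ≤ 6°C.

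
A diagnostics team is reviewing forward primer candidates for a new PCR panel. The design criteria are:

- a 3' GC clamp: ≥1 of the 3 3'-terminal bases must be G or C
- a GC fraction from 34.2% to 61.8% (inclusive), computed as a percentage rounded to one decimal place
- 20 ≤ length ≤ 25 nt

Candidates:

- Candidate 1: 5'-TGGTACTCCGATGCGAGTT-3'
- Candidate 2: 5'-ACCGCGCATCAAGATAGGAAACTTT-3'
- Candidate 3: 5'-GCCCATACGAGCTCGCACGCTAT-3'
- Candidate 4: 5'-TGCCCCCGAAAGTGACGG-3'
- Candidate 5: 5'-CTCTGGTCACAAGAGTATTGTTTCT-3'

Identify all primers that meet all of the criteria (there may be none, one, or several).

Candidate 1 (19 nt, A=3 T=6 G=6 C=4): 3' end GTT has 1 G/C ✓; GC 10/19 = 52.6% ✓; length 19, outside 20–25 ✗ — fails.
Candidate 2 (25 nt, A=9 T=5 G=5 C=6): 3' end TTT has 0 G/C, need ≥1 ✗; GC 11/25 = 44.0% ✓; length 25 ✓ — fails.
Candidate 3 (23 nt, A=5 T=4 G=5 C=9): 3' end TAT has 0 G/C, need ≥1 ✗; GC 14/23 = 60.9% ✓; length 23 ✓ — fails.
Candidate 4 (18 nt, A=4 T=2 G=6 C=6): 3' end CGG has 3 G/C ✓; GC 12/18 = 66.7%, outside 34.2–61.8% ✗; length 18, outside 20–25 ✗ — fails.
Candidate 5 (25 nt, A=5 T=10 G=5 C=5): 3' end TCT has 1 G/C ✓; GC 10/25 = 40.0% ✓; length 25 ✓ — passes.

Candidate 5 only.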